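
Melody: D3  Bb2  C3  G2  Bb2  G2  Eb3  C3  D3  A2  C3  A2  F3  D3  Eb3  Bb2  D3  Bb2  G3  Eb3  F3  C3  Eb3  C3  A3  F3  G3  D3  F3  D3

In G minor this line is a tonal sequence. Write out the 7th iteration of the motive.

C4 A3 Bb3 F3 A3 F3

With a 6-note motive the entries are D3, Eb3, F3, G3, A3, each up a 2nd from the previous.
Carrying on: Bb3 → C4.
Statement 7 starts on C4 and keeps the same diatonic contour: C4 A3 Bb3 F3 A3 F3.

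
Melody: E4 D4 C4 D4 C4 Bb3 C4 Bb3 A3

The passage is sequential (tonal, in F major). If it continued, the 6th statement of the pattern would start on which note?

G3

The 3-note cells begin on E4, D4, C4 — each down a 2nd from the last.
Continuing: Bb3 → A3 → G3. Statement 6 starts on G3.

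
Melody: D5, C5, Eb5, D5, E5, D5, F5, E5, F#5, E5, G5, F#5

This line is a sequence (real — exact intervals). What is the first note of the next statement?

The 4-note cells begin on D5, E5, F#5 — each up a 2nd from the last.
The next head, up a 2nd from F#5, is G#5.

G#5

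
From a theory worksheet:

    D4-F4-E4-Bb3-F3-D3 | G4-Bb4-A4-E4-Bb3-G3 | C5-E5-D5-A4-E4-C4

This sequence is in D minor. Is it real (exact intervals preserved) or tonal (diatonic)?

Every note is diatonic to D minor.
Cell 1 has -6 semitones from note 3 to 4, but cell 2 has -5 — the interval quality changes while the contour stays the same, which is the hallmark of a tonal sequence.

tonal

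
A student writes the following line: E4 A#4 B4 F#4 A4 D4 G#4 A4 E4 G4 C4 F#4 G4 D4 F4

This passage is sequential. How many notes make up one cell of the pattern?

There are 15 notes; a 5-note unit gives 3 cells:
E4 A#4 B4 F#4 A4 | D4 G#4 A4 E4 G4 | C4 F#4 G4 D4 F4
Each cell is the previous one down a 2nd — so the unit is 5 notes.

5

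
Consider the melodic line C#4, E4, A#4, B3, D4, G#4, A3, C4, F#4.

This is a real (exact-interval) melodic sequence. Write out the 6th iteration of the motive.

The 3-note cells begin on C#4, B3, A3 — each down a 2nd from the last.
Continuing the starts: G3 → F3 → Eb3.
So cell 6 is Eb3 Gb3 C4.

Eb3 Gb3 C4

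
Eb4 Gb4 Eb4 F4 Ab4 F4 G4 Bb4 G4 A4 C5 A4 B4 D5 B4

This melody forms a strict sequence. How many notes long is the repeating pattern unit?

Try groups of 3 (5 cells in 15 notes):
Eb4 Gb4 Eb4 | F4 Ab4 F4 | G4 Bb4 G4 | A4 C5 A4 | B4 D5 B4
Each cell is the previous one up a 2nd — so the unit is 3 notes.

3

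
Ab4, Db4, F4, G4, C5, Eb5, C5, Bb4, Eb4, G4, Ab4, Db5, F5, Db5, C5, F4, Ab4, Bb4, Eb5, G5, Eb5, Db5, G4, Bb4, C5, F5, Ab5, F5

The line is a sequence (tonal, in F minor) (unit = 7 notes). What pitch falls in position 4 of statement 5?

Db5

With 7-note cells, note 4 of each statement runs G4, Ab4, Bb4, C5.
One more up a 2nd gives Db5.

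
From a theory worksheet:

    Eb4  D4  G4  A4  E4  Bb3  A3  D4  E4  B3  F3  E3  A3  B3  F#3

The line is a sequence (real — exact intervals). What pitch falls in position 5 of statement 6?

D#2

Grouping in 5s, the 5th note of each cell is E4, B3, F#3.
Extending down a 4th: C#3 → G#2 → D#2.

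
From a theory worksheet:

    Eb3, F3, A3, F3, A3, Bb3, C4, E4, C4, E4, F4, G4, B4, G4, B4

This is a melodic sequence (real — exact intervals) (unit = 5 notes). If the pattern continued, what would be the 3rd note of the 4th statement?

F#5

With 5-note cells, note 3 of each statement runs A3, E4, B4.
One more up a 5th gives F#5.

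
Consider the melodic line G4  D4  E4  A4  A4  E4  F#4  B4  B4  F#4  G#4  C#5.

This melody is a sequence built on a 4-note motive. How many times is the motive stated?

12 notes in groups of 4 gives 12/4 = 3 statements.
Starts: G4, A4, B4 — each up a 2nd.

3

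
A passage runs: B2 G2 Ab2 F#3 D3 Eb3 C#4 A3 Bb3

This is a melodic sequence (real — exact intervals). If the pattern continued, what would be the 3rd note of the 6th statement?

With 3-note cells, note 3 of each statement runs Ab2, Eb3, Bb3.
Extending up a 5th: F4 → C5 → G5.

G5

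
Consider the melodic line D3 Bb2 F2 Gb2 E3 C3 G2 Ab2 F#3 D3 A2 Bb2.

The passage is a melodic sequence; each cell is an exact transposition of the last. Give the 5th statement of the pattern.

A#3 F#3 C#3 D3

The 4-note cells begin on D3, E3, F#3 — each up a 2nd from the last.
Carrying on: G#3 → A#3.
So cell 5 is A#3 F#3 C#3 D3.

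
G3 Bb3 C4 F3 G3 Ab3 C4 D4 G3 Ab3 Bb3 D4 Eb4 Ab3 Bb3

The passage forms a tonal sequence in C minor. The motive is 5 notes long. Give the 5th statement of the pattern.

Unit = 5 notes; the statements start on G3, Ab3, Bb3, moving up a 2nd each time.
Extending up a 2nd: C4 → D4.
Statement 5 starts on D4 and keeps the same diatonic contour: D4 F4 G4 C4 D4.

D4 F4 G4 C4 D4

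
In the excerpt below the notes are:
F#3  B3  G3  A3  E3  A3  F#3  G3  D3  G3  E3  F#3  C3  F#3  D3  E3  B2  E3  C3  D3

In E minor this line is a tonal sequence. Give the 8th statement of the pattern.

F#2 B2 G2 A2

Unit = 4 notes; the statements start on F#3, E3, D3, C3, B2, moving down a 2nd each time.
Carrying on: A2 → G2 → F#2.
Statement 8 starts on F#2 and keeps the same diatonic contour: F#2 B2 G2 A2.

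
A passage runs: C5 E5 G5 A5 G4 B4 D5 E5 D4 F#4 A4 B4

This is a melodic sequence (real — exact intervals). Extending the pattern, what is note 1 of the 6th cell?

B2

Grouping in 4s, the 1st note of each cell is C5, G4, D4.
Carrying that down a 4th forward: A3 → E3 → B2.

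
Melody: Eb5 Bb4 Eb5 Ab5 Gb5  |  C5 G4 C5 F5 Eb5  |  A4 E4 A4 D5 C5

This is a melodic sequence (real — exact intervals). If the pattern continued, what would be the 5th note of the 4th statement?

A4

Grouping in 5s, the 5th note of each cell is Gb5, Eb5, C5.
From C5, down a 3rd gives A4.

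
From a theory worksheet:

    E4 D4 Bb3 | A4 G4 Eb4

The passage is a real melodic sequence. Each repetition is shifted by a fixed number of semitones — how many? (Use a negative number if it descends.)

5

The 3-note cells begin on E4, A4 — each up a 4th from the last.
Counting half-steps from E4 to A4: 5.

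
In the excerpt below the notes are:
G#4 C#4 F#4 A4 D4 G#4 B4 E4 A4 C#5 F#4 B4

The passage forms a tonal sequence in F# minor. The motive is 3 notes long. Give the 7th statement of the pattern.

F#5 B4 E5

With a 3-note motive the entries are G#4, A4, B4, C#5, each up a 2nd from the previous.
Continuing the starts: D5 → E5 → F#5.
Statement 7 starts on F#5 and keeps the same diatonic contour: F#5 B4 E5.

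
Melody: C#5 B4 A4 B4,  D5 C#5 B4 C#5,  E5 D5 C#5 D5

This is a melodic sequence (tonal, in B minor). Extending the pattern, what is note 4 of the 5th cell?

F#5

The unit is 4 notes. Position-4 pitches of the 3 shown cells: B4, C#5, D5.
Extending up a 2nd: E5 → F#5.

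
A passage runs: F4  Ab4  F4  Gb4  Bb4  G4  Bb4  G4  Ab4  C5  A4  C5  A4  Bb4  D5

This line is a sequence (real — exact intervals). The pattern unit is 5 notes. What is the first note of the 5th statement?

C#5

The 5-note cells begin on F4, G4, A4 — each up a 2nd from the last.
Continuing: B4 → C#5. Statement 5 starts on C#5.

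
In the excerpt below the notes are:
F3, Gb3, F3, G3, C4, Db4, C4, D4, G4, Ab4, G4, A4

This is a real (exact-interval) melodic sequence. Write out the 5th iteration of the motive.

Taking 4-note groups, the heads are F3, C4, G4: the pattern moves up a 5th.
Continuing the starts: D5 → A5.
Statement 5 starts on A5 and keeps the same exact contour: A5 Bb5 A5 B5.

A5 Bb5 A5 B5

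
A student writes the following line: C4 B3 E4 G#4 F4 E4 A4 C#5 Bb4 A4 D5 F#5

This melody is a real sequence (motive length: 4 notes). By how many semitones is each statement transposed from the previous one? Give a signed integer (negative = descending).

Unit = 4 notes; the statements start on C4, F4, Bb4, moving up a 4th each time.
C4→F4 is 65 − 60 = 5 semitones.

5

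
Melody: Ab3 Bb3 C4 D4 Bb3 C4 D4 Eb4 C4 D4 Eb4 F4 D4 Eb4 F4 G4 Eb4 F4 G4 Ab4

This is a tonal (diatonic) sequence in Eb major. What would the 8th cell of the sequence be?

With a 4-note motive the entries are Ab3, Bb3, C4, D4, Eb4, each up a 2nd from the previous.
Continuing the starts: F4 → G4 → Ab4.
Statement 8 starts on Ab4 and keeps the same diatonic contour: Ab4 Bb4 C5 D5.

Ab4 Bb4 C5 D5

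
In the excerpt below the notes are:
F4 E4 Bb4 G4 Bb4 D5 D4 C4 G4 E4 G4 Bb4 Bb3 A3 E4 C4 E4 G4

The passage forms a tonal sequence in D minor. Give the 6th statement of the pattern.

C3 Bb2 F3 D3 F3 A3

Taking 6-note groups, the heads are F4, D4, Bb3: the pattern moves down a 3rd.
Continuing the starts: G3 → E3 → C3.
From C3 the diatonic shape gives C3 Bb2 F3 D3 F3 A3.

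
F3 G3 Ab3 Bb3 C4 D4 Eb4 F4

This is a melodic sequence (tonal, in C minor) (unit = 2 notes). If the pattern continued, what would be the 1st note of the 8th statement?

F5

With 2-note cells, note 1 of each statement runs F3, Ab3, C4, Eb4.
Carrying that up a 3rd forward: G4 → Bb4 → D5 → F5.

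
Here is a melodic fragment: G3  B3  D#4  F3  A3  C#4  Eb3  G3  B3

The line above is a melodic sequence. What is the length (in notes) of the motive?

9 notes total. Splitting into 3 groups of 3:
G3 B3 D#4 | F3 A3 C#4 | Eb3 G3 B3
Each cell is the previous one down a 2nd — so the unit is 3 notes.

3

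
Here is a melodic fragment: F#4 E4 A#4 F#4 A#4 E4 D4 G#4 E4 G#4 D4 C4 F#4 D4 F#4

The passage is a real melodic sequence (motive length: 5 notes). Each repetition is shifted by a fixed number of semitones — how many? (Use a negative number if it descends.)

Unit = 5 notes; the statements start on F#4, E4, D4, moving down a 2nd each time.
F#4 to E4 spans -2 semitones.

-2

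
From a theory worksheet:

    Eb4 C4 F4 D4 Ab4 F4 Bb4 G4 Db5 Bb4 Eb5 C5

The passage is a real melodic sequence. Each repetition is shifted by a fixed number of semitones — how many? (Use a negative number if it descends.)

Taking 4-note groups, the heads are Eb4, Ab4, Db5: the pattern moves up a 4th.
Eb4 to Ab4 spans +5 semitones.

5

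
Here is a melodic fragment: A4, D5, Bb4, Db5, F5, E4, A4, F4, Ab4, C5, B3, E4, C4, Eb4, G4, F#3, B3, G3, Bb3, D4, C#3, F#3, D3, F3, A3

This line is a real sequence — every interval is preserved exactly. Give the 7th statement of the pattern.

The 5-note cells begin on A4, E4, B3, F#3, C#3 — each down a 4th from the last.
Continuing the starts: G#2 → D#2.
So cell 7 is D#2 G#2 E2 G2 B2.

D#2 G#2 E2 G2 B2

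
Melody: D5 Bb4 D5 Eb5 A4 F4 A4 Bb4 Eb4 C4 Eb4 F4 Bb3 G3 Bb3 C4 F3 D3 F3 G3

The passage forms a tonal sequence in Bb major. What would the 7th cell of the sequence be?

G2 Eb2 G2 A2

Taking 4-note groups, the heads are D5, A4, Eb4, Bb3, F3: the pattern moves down a 4th.
Carrying on: C3 → G2.
From G2 the diatonic shape gives G2 Eb2 G2 A2.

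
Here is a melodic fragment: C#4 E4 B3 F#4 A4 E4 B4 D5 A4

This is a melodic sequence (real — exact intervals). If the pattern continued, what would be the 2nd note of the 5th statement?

Grouping in 3s, the 2nd note of each cell is E4, A4, D5.
Extending up a 4th: G5 → C6.

C6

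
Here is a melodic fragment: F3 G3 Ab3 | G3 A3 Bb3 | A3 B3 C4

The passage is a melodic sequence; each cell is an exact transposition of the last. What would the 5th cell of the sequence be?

Taking 3-note groups, the heads are F3, G3, A3: the pattern moves up a 2nd.
Carrying on: B3 → C#4.
So cell 5 is C#4 D#4 E4.

C#4 D#4 E4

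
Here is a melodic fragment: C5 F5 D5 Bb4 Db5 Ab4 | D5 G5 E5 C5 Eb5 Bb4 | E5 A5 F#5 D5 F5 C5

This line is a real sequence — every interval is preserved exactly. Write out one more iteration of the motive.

Unit = 6 notes; the statements start on C5, D5, E5, moving up a 2nd each time.
Statement 4 starts on F#5 and keeps the same exact contour: F#5 B5 G#5 E5 G5 D5.

F#5 B5 G#5 E5 G5 D5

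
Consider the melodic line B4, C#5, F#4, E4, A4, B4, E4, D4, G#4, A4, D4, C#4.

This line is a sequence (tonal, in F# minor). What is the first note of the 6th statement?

D4

The 4-note cells begin on B4, A4, G#4 — each down a 2nd from the last.
Continuing: F#4 → E4 → D4. Statement 6 starts on D4.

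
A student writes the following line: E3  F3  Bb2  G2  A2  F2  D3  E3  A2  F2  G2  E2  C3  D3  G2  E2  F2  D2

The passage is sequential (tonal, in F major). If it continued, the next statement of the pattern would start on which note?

Bb2

The 6-note cells begin on E3, D3, C3 — each down a 2nd from the last.
The next head, down a 2nd from C3, is Bb2.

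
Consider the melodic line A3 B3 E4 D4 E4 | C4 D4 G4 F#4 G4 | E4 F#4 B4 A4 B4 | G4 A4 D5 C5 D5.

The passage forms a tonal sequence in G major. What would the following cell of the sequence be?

Unit = 5 notes; the statements start on A3, C4, E4, G4, moving up a 3rd each time.
So cell 5 is B4 C5 F#5 E5 F#5.

B4 C5 F#5 E5 F#5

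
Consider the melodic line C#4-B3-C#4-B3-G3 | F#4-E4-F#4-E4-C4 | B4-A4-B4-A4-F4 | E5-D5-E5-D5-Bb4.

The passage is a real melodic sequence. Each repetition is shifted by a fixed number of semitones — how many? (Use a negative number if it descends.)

5

The 5-note cells begin on C#4, F#4, B4, E5 — each up a 4th from the last.
C#4 to F#4 spans +5 semitones.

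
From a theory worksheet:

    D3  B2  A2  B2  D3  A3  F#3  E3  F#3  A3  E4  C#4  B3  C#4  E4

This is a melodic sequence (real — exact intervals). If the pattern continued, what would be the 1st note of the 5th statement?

The unit is 5 notes. Position-1 pitches of the 3 shown cells: D3, A3, E4.
Each moves up a 5th. Continuing: B4 → F#5.

F#5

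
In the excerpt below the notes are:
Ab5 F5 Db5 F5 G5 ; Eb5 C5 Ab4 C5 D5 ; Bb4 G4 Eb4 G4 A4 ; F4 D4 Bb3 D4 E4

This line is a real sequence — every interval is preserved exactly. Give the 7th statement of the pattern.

Taking 5-note groups, the heads are Ab5, Eb5, Bb4, F4: the pattern moves down a 4th.
Continuing the starts: C4 → G3 → D3.
From D3 the exact shape gives D3 B2 G2 B2 C#3.

D3 B2 G2 B2 C#3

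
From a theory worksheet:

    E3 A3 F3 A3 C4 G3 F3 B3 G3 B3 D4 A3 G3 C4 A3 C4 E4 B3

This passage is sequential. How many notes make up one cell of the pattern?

6

18 notes total. Splitting into 3 groups of 6:
E3 A3 F3 A3 C4 G3 | F3 B3 G3 B3 D4 A3 | G3 C4 A3 C4 E4 B3
Every group is a transposition up a 2nd of the one before; no shorter unit works.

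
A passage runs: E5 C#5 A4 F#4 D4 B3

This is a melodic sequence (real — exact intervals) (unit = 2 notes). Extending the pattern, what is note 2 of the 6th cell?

D2

Grouping in 2s, the 2nd note of each cell is C#5, F#4, B3.
Each moves down a 5th. Continuing: E3 → A2 → D2.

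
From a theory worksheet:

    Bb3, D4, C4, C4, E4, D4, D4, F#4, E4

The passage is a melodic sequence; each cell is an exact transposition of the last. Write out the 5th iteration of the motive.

F#4 A#4 G#4

The 3-note cells begin on Bb3, C4, D4 — each up a 2nd from the last.
Extending up a 2nd: E4 → F#4.
From F#4 the exact shape gives F#4 A#4 G#4.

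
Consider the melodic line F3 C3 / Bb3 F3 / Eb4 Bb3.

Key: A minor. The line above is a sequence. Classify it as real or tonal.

real

Each cell has the same semitone pattern (-5,) — intervals are preserved exactly.
And Bb3 lies outside A minor, so the sequence is real rather than tonal.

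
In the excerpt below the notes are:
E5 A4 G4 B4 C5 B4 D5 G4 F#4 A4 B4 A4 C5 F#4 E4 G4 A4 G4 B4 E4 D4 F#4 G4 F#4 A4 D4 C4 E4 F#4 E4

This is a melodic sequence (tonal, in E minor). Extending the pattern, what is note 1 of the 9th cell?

The unit is 6 notes. Position-1 pitches of the 5 shown cells: E5, D5, C5, B4, A4.
Carrying that down a 2nd forward: G4 → F#4 → E4 → D4.

D4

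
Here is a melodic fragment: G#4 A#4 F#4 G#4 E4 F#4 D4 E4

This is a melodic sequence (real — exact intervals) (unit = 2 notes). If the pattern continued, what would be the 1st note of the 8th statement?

With 2-note cells, note 1 of each statement runs G#4, F#4, E4, D4.
Extending down a 2nd: C4 → Bb3 → Ab3 → Gb3.

Gb3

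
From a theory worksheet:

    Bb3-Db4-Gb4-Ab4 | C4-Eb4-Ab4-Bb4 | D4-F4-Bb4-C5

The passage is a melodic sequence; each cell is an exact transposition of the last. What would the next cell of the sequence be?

E4 G4 C5 D5

Taking 4-note groups, the heads are Bb3, C4, D4: the pattern moves up a 2nd.
So cell 4 is E4 G4 C5 D5.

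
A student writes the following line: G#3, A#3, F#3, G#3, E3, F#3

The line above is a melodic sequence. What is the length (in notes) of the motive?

6 notes total. Splitting into 3 groups of 2:
G#3 A#3 | F#3 G#3 | E3 F#3
That's a consistent down a 2nd shift per cell, and no other grouping gives one.

2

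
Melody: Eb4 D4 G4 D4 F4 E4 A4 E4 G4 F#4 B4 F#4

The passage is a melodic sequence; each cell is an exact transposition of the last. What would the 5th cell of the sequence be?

B4 A#4 D#5 A#4

Taking 4-note groups, the heads are Eb4, F4, G4: the pattern moves up a 2nd.
Extending up a 2nd: A4 → B4.
So cell 5 is B4 A#4 D#5 A#4.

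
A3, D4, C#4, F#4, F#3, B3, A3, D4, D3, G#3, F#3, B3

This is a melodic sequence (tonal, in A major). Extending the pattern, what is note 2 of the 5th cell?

The unit is 4 notes. Position-2 pitches of the 3 shown cells: D4, B3, G#3.
Extending down a 3rd: E3 → C#3.

C#3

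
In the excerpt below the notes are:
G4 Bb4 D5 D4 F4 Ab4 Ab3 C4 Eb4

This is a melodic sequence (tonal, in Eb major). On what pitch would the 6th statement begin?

F2

Unit = 3 notes; the statements start on G4, D4, Ab3, moving down a 4th each time.
Extending the heads down a 4th: Eb3 → Bb2 → F2.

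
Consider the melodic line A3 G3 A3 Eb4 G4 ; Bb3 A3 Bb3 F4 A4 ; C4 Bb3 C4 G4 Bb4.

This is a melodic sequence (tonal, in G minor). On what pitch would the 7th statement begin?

With a 5-note motive the entries are A3, Bb3, C4, each up a 2nd from the previous.
Continuing: D4 → Eb4 → F4 → G4. Statement 7 starts on G4.

G4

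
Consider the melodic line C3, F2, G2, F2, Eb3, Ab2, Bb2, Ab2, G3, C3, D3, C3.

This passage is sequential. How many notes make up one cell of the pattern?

4

There are 12 notes; a 4-note unit gives 3 cells:
C3 F2 G2 F2 | Eb3 Ab2 Bb2 Ab2 | G3 C3 D3 C3
Each cell is the previous one up a 3rd — so the unit is 4 notes.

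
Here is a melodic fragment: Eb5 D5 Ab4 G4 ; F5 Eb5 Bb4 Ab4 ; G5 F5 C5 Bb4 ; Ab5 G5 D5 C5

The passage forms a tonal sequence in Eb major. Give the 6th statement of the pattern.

Unit = 4 notes; the statements start on Eb5, F5, G5, Ab5, moving up a 2nd each time.
Continuing the starts: Bb5 → C6.
Statement 6 starts on C6 and keeps the same diatonic contour: C6 Bb5 F5 Eb5.

C6 Bb5 F5 Eb5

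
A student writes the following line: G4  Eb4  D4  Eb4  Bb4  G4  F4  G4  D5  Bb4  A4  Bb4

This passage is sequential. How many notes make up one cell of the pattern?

There are 12 notes; a 4-note unit gives 3 cells:
G4 Eb4 D4 Eb4 | Bb4 G4 F4 G4 | D5 Bb4 A4 Bb4
That's a consistent up a 3rd shift per cell, and no other grouping gives one.

4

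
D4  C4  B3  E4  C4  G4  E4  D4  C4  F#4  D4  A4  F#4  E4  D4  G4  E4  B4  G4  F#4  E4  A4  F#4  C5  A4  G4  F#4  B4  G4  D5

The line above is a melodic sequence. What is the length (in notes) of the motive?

30 notes total. Splitting into 5 groups of 6:
D4 C4 B3 E4 C4 G4 | E4 D4 C4 F#4 D4 A4 | F#4 E4 D4 G4 E4 B4 | G4 F#4 E4 A4 F#4 C5 | A4 G4 F#4 B4 G4 D5
Every group is a transposition up a 2nd of the one before; no shorter unit works.

6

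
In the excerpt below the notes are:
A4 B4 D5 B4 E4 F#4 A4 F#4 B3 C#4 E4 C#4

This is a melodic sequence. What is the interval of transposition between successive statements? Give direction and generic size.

down a 4th

Taking 4-note groups, the heads are A4, E4, B3: the pattern moves down a 4th.
A4 to E4 is down a 4th.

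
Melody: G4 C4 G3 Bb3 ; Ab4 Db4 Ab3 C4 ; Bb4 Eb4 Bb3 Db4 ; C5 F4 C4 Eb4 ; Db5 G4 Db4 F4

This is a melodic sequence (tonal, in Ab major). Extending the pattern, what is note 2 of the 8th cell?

With 4-note cells, note 2 of each statement runs C4, Db4, Eb4, F4, G4.
Extending up a 2nd: Ab4 → Bb4 → C5.

C5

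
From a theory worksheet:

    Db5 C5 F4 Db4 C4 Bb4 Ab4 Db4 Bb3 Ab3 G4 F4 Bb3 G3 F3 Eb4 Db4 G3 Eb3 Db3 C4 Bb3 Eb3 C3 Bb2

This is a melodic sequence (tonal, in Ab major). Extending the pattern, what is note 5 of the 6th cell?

G2

The unit is 5 notes. Position-5 pitches of the 5 shown cells: C4, Ab3, F3, Db3, Bb2.
One more down a 3rd gives G2.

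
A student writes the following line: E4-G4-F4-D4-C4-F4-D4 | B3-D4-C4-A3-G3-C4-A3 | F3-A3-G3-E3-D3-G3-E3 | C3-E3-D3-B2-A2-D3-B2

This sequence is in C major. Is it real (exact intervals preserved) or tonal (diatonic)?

tonal

Every note is diatonic to C major.
Cell 1 has +3 semitones from note 1 to 2, but cell 3 has +4 — the interval quality changes while the contour stays the same, which is the hallmark of a tonal sequence.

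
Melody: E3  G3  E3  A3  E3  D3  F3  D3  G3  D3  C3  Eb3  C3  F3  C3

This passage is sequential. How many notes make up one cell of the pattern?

5

There are 15 notes; a 5-note unit gives 3 cells:
E3 G3 E3 A3 E3 | D3 F3 D3 G3 D3 | C3 Eb3 C3 F3 C3
That's a consistent down a 2nd shift per cell, and no other grouping gives one.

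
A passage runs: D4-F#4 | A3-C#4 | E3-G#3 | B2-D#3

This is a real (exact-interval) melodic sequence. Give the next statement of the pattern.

F#2 A#2

Unit = 2 notes; the statements start on D4, A3, E3, B2, moving down a 4th each time.
From F#2 the exact shape gives F#2 A#2.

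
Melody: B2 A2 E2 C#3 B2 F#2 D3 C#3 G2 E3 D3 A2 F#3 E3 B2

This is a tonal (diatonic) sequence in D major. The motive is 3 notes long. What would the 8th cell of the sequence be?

B3 A3 E3

With a 3-note motive the entries are B2, C#3, D3, E3, F#3, each up a 2nd from the previous.
Continuing the starts: G3 → A3 → B3.
Statement 8 starts on B3 and keeps the same diatonic contour: B3 A3 E3.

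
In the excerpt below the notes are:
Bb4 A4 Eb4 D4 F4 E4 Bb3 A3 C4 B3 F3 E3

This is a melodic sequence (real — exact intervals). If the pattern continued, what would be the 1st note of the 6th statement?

A2

With 4-note cells, note 1 of each statement runs Bb4, F4, C4.
Each moves down a 4th. Continuing: G3 → D3 → A2.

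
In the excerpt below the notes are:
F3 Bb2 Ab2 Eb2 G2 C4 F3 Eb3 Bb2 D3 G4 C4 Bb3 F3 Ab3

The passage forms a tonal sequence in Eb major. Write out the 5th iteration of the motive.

Taking 5-note groups, the heads are F3, C4, G4: the pattern moves up a 5th.
Continuing the starts: D5 → Ab5.
From Ab5 the diatonic shape gives Ab5 D5 C5 G4 Bb4.

Ab5 D5 C5 G4 Bb4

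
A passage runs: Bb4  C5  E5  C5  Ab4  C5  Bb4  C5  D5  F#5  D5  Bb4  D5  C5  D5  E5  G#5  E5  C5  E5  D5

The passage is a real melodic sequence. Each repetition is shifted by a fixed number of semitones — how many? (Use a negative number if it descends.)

Unit = 7 notes; the statements start on Bb4, C5, D5, moving up a 2nd each time.
Counting half-steps from Bb4 to C5: 2.

2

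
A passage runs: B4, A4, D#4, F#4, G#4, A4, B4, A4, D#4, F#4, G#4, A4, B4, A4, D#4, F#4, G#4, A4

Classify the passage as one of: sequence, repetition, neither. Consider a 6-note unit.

Each 6-note cell is identical (B4 A4 D#4 F#4 G#4 A4), restated at the same pitch.

repetition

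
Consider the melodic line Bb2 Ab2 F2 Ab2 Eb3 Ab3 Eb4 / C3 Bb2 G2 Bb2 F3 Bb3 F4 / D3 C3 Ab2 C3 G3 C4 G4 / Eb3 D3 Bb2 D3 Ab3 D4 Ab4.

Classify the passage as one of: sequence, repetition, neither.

sequence

Each 7-note cell is the previous one transposed up a 2nd.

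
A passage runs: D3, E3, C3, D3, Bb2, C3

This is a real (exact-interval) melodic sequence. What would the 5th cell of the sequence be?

Taking 2-note groups, the heads are D3, C3, Bb2: the pattern moves down a 2nd.
Continuing the starts: Ab2 → Gb2.
Statement 5 starts on Gb2 and keeps the same exact contour: Gb2 Ab2.

Gb2 Ab2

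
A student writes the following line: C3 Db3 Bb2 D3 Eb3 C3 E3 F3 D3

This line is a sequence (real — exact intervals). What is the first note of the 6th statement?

A#3

Unit = 3 notes; the statements start on C3, D3, E3, moving up a 2nd each time.
Extending the heads up a 2nd: F#3 → G#3 → A#3.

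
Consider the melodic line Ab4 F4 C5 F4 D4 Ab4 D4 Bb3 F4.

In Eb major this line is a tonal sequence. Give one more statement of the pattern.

The 3-note cells begin on Ab4, F4, D4 — each down a 3rd from the last.
So cell 4 is Bb3 G3 D4.

Bb3 G3 D4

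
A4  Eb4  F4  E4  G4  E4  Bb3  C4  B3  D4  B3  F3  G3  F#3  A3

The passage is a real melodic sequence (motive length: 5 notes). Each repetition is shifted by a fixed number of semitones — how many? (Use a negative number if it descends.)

-5

Taking 5-note groups, the heads are A4, E4, B3: the pattern moves down a 4th.
A4 to E4 spans -5 semitones.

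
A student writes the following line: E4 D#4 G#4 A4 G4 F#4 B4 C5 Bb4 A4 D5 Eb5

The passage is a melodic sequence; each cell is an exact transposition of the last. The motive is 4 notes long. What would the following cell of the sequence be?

Db5 C5 F5 Gb5

The 4-note cells begin on E4, G4, Bb4 — each up a 3rd from the last.
From Db5 the exact shape gives Db5 C5 F5 Gb5.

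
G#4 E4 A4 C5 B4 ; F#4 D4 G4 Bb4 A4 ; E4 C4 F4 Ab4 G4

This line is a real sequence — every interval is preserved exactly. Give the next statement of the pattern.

D4 Bb3 Eb4 Gb4 F4

The 5-note cells begin on G#4, F#4, E4 — each down a 2nd from the last.
So cell 4 is D4 Bb3 Eb4 Gb4 F4.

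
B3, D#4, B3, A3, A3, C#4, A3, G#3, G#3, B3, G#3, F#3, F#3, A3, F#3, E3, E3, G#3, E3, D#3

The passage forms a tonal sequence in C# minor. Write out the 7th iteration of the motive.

The 4-note cells begin on B3, A3, G#3, F#3, E3 — each down a 2nd from the last.
Extending down a 2nd: D#3 → C#3.
Statement 7 starts on C#3 and keeps the same diatonic contour: C#3 E3 C#3 B2.

C#3 E3 C#3 B2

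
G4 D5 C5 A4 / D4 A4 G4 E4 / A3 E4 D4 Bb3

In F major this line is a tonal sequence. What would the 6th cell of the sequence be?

Taking 4-note groups, the heads are G4, D4, A3: the pattern moves down a 4th.
Carrying on: E3 → Bb2 → F2.
Statement 6 starts on F2 and keeps the same diatonic contour: F2 C3 Bb2 G2.

F2 C3 Bb2 G2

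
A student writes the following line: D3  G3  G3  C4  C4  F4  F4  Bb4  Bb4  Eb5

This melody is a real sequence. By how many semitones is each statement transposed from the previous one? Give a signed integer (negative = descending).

With a 2-note motive the entries are D3, G3, C4, F4, Bb4, each up a 4th from the previous.
D3→G3 is 55 − 50 = 5 semitones.

5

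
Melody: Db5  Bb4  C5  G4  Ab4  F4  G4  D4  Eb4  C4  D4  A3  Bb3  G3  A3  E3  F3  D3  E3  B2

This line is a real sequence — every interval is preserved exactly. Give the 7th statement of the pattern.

With a 4-note motive the entries are Db5, Ab4, Eb4, Bb3, F3, each down a 4th from the previous.
Carrying on: C3 → G2.
Statement 7 starts on G2 and keeps the same exact contour: G2 E2 F#2 C#2.

G2 E2 F#2 C#2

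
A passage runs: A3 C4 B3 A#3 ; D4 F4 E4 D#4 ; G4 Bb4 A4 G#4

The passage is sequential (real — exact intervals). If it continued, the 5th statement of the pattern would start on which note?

F5

Taking 4-note groups, the heads are A3, D4, G4: the pattern moves up a 4th.
Continuing: C5 → F5. Statement 5 starts on F5.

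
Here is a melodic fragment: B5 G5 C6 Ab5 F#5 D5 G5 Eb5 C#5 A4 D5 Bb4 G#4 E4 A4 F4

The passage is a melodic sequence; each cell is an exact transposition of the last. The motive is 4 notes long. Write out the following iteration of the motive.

D#4 B3 E4 C4

With a 4-note motive the entries are B5, F#5, C#5, G#4, each down a 4th from the previous.
From D#4 the exact shape gives D#4 B3 E4 C4.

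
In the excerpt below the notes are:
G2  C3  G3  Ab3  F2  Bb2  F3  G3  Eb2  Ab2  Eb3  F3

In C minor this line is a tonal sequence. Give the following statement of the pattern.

D2 G2 D3 Eb3

The 4-note cells begin on G2, F2, Eb2 — each down a 2nd from the last.
From D2 the diatonic shape gives D2 G2 D3 Eb3.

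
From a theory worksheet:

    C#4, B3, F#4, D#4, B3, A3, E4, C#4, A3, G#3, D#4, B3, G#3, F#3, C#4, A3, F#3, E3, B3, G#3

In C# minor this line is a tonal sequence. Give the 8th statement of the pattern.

C#3 B2 F#3 D#3

The 4-note cells begin on C#4, B3, A3, G#3, F#3 — each down a 2nd from the last.
Continuing the starts: E3 → D#3 → C#3.
From C#3 the diatonic shape gives C#3 B2 F#3 D#3.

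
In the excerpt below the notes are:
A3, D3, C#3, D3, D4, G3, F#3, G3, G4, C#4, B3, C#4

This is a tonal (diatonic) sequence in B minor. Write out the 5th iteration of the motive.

F#5 B4 A4 B4

Taking 4-note groups, the heads are A3, D4, G4: the pattern moves up a 4th.
Continuing the starts: C#5 → F#5.
So cell 5 is F#5 B4 A4 B4.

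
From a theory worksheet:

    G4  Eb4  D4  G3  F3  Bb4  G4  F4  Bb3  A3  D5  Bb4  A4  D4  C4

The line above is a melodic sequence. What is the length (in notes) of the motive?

5

There are 15 notes; a 5-note unit gives 3 cells:
G4 Eb4 D4 G3 F3 | Bb4 G4 F4 Bb3 A3 | D5 Bb4 A4 D4 C4
Every group is a transposition up a 3rd of the one before; no shorter unit works.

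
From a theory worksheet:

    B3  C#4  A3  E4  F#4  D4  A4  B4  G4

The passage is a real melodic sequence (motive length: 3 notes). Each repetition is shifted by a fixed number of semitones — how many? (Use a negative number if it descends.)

With a 3-note motive the entries are B3, E4, A4, each up a 4th from the previous.
B3→E4 is 64 − 59 = 5 semitones.

5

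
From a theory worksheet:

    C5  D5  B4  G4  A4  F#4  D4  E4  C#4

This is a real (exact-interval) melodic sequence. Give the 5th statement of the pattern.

The 3-note cells begin on C5, G4, D4 — each down a 4th from the last.
Extending down a 4th: A3 → E3.
So cell 5 is E3 F#3 D#3.

E3 F#3 D#3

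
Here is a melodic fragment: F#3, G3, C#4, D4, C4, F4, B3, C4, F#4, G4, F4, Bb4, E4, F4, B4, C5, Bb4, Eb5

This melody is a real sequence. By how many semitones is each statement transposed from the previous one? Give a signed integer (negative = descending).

With a 6-note motive the entries are F#3, B3, E4, each up a 4th from the previous.
F#3→B3 is 59 − 54 = 5 semitones.

5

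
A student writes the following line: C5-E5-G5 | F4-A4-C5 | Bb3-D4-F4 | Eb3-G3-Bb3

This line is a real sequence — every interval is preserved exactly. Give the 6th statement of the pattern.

Db2 F2 Ab2

Taking 3-note groups, the heads are C5, F4, Bb3, Eb3: the pattern moves down a 5th.
Continuing the starts: Ab2 → Db2.
Statement 6 starts on Db2 and keeps the same exact contour: Db2 F2 Ab2.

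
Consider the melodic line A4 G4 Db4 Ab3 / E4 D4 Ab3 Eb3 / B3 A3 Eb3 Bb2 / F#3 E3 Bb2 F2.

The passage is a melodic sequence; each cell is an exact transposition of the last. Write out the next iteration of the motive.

C#3 B2 F2 C2

Taking 4-note groups, the heads are A4, E4, B3, F#3: the pattern moves down a 4th.
So cell 5 is C#3 B2 F2 C2.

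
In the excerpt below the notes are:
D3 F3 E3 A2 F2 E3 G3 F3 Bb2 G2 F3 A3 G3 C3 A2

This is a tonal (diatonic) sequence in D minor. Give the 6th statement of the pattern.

Unit = 5 notes; the statements start on D3, E3, F3, moving up a 2nd each time.
Carrying on: G3 → A3 → Bb3.
Statement 6 starts on Bb3 and keeps the same diatonic contour: Bb3 D4 C4 F3 D3.

Bb3 D4 C4 F3 D3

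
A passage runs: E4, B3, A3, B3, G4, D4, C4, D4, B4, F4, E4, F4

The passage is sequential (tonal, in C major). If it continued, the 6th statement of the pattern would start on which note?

A5

With a 4-note motive the entries are E4, G4, B4, each up a 3rd from the previous.
Extending the heads up a 3rd: D5 → F5 → A5.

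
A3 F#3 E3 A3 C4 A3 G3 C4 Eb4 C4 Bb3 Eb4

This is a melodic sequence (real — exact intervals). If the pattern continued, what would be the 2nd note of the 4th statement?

Grouping in 4s, the 2nd note of each cell is F#3, A3, C4.
One more up a 3rd gives Eb4.

Eb4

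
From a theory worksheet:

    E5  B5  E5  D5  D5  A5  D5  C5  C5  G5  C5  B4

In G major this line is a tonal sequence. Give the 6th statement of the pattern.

With a 4-note motive the entries are E5, D5, C5, each down a 2nd from the previous.
Continuing the starts: B4 → A4 → G4.
Statement 6 starts on G4 and keeps the same diatonic contour: G4 D5 G4 F#4.

G4 D5 G4 F#4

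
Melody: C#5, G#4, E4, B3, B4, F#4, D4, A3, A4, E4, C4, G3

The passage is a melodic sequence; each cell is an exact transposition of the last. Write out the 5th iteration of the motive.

F4 C4 Ab3 Eb3

Unit = 4 notes; the statements start on C#5, B4, A4, moving down a 2nd each time.
Continuing the starts: G4 → F4.
So cell 5 is F4 C4 Ab3 Eb3.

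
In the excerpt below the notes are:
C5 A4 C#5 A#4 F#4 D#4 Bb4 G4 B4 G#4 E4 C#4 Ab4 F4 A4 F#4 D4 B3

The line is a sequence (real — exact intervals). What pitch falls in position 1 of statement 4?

Grouping in 6s, the 1st note of each cell is C5, Bb4, Ab4.
Each moves down a 2nd; the next is Gb4.

Gb4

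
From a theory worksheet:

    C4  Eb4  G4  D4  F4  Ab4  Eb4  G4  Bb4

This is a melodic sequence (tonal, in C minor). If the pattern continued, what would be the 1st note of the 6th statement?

Grouping in 3s, the 1st note of each cell is C4, D4, Eb4.
Carrying that up a 2nd forward: F4 → G4 → Ab4.

Ab4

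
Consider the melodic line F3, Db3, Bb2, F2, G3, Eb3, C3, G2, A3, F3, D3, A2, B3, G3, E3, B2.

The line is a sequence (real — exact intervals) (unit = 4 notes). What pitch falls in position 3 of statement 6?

The unit is 4 notes. Position-3 pitches of the 4 shown cells: Bb2, C3, D3, E3.
Carrying that up a 2nd forward: F#3 → G#3.

G#3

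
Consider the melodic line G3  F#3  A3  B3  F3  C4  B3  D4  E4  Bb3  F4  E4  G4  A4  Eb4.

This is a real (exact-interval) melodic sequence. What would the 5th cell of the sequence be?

Eb5 D5 F5 G5 Db5

With a 5-note motive the entries are G3, C4, F4, each up a 4th from the previous.
Continuing the starts: Bb4 → Eb5.
From Eb5 the exact shape gives Eb5 D5 F5 G5 Db5.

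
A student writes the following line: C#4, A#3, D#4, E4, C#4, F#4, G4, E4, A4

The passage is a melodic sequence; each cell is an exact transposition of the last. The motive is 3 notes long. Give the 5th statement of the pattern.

With a 3-note motive the entries are C#4, E4, G4, each up a 3rd from the previous.
Continuing the starts: Bb4 → Db5.
So cell 5 is Db5 Bb4 Eb5.

Db5 Bb4 Eb5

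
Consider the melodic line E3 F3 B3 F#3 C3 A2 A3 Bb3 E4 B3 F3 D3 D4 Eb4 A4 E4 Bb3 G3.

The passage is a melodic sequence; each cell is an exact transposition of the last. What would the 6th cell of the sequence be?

F5 Gb5 C6 G5 Db5 Bb4

With a 6-note motive the entries are E3, A3, D4, each up a 4th from the previous.
Extending up a 4th: G4 → C5 → F5.
Statement 6 starts on F5 and keeps the same exact contour: F5 Gb5 C6 G5 Db5 Bb4.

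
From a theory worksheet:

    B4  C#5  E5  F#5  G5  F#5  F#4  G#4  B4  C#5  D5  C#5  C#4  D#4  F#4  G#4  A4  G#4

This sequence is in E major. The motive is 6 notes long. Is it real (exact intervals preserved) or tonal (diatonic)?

Each cell has the same semitone pattern (2, 3, 2, 1, -1) — intervals are preserved exactly.
And G5 lies outside E major, so the sequence is real rather than tonal.

real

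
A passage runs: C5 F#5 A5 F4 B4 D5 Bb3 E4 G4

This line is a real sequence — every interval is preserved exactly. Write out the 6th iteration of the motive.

Unit = 3 notes; the statements start on C5, F4, Bb3, moving down a 5th each time.
Extending down a 5th: Eb3 → Ab2 → Db2.
From Db2 the exact shape gives Db2 G2 Bb2.

Db2 G2 Bb2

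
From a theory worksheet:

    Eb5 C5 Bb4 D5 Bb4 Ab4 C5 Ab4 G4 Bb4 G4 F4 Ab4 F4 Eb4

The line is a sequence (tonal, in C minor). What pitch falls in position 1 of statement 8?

Eb4

Grouping in 3s, the 1st note of each cell is Eb5, D5, C5, Bb4, Ab4.
Carrying that down a 2nd forward: G4 → F4 → Eb4.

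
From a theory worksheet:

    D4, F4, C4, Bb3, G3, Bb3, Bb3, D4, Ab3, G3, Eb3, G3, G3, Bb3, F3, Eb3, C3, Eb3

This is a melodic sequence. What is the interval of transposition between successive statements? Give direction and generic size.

With a 6-note motive the entries are D4, Bb3, G3, each down a 3rd from the previous.
From D4 to Bb3: down a 3rd.

down a 3rd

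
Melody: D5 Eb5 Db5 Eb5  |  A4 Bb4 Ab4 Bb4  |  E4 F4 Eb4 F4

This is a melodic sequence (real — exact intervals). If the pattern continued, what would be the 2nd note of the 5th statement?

G3

The unit is 4 notes. Position-2 pitches of the 3 shown cells: Eb5, Bb4, F4.
Carrying that down a 4th forward: C4 → G3.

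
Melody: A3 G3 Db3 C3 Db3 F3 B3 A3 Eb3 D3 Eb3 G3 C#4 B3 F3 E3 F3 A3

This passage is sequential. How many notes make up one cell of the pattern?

6

18 notes total. Splitting into 3 groups of 6:
A3 G3 Db3 C3 Db3 F3 | B3 A3 Eb3 D3 Eb3 G3 | C#4 B3 F3 E3 F3 A3
Each cell is the previous one up a 2nd — so the unit is 6 notes.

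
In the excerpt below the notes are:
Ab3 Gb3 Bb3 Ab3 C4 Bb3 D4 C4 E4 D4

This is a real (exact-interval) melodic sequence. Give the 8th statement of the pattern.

A#4 G#4

With a 2-note motive the entries are Ab3, Bb3, C4, D4, E4, each up a 2nd from the previous.
Continuing the starts: F#4 → G#4 → A#4.
So cell 8 is A#4 G#4.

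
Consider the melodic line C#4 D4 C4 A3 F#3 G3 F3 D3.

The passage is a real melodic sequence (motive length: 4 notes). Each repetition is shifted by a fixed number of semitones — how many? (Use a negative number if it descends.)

With a 4-note motive the entries are C#4, F#3, each down a 5th from the previous.
C#4→F#3 is 54 − 61 = -7 semitones.

-7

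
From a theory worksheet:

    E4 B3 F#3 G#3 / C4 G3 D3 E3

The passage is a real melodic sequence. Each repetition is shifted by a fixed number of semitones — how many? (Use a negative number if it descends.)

Taking 4-note groups, the heads are E4, C4: the pattern moves down a 3rd.
E4 to C4 spans -4 semitones.

-4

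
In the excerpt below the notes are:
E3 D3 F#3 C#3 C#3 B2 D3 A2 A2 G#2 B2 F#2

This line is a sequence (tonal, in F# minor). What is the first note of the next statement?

Unit = 4 notes; the statements start on E3, C#3, A2, moving down a 3rd each time.
The next head, down a 3rd from A2, is F#2.

F#2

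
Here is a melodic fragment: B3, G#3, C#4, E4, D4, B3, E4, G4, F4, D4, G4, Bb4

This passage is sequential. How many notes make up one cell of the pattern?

4

12 notes total. Splitting into 3 groups of 4:
B3 G#3 C#4 E4 | D4 B3 E4 G4 | F4 D4 G4 Bb4
Every group is a transposition up a 3rd of the one before; no shorter unit works.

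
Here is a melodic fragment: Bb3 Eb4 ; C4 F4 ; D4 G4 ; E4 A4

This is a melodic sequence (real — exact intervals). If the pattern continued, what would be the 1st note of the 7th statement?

A#4

Grouping in 2s, the 1st note of each cell is Bb3, C4, D4, E4.
Each moves up a 2nd. Continuing: F#4 → G#4 → A#4.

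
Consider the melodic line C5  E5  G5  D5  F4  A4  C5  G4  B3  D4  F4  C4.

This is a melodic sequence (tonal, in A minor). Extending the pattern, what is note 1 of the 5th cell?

With 4-note cells, note 1 of each statement runs C5, F4, B3.
Carrying that down a 5th forward: E3 → A2.

A2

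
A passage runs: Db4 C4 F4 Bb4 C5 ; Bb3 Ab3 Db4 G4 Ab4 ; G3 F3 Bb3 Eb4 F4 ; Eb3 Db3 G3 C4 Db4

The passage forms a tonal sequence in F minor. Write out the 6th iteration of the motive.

Taking 5-note groups, the heads are Db4, Bb3, G3, Eb3: the pattern moves down a 3rd.
Carrying on: C3 → Ab2.
So cell 6 is Ab2 G2 C3 F3 G3.

Ab2 G2 C3 F3 G3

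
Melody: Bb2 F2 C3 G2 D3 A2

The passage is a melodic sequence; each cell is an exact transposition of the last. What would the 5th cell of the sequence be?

F#3 C#3

Taking 2-note groups, the heads are Bb2, C3, D3: the pattern moves up a 2nd.
Carrying on: E3 → F#3.
Statement 5 starts on F#3 and keeps the same exact contour: F#3 C#3.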